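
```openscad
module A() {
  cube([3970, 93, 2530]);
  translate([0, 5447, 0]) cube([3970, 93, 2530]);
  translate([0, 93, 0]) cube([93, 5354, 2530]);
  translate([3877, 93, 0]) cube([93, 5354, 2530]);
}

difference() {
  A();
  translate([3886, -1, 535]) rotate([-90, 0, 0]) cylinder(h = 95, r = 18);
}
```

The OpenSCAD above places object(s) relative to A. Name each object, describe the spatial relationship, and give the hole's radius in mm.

A is a house frame. The house frame has a circular hole through its front wall. The hole's radius is 18 mm.

The subtracted cylinder has r = 18 mm.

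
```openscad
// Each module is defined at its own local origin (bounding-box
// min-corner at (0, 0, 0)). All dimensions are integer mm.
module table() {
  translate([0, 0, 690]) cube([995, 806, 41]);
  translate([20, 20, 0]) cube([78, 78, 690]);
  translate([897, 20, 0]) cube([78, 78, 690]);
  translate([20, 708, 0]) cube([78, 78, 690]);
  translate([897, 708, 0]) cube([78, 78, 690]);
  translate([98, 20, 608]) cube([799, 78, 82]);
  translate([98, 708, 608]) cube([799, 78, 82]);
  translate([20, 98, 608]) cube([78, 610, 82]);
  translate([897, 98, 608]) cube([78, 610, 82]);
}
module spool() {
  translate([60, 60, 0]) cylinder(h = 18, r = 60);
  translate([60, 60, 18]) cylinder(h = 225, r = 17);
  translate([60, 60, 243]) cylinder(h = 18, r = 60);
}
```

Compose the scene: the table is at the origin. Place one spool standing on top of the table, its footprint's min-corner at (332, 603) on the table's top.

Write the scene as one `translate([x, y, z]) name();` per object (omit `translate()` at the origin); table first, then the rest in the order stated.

table();
translate([332, 603, 731]) spool();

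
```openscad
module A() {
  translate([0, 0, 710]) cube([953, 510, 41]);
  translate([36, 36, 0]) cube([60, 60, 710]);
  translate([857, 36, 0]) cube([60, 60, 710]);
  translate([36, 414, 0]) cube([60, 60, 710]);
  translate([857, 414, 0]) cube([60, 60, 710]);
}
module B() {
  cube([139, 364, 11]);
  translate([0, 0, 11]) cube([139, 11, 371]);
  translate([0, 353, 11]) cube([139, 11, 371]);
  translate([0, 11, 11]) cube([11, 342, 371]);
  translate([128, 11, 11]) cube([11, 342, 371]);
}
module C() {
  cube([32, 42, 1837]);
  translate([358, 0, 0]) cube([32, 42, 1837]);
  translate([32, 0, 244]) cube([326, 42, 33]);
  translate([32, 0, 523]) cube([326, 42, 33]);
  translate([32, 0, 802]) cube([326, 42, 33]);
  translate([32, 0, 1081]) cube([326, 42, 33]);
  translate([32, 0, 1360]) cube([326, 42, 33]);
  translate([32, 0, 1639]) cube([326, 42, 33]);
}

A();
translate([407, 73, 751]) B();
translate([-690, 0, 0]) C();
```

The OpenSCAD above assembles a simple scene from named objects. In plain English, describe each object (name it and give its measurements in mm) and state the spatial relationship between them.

A is a table with a 953×510 mm rectangular top, 41 mm thick, top surface at z = 751 mm, supported by four 60×60 mm square legs, each inset 36 mm from the nearest pair of top edges, running from the floor.

B is an open-topped rectangular box: outside dimensions 139×364×382 mm, with a uniform wall and base thickness of 11 mm. The base is a full 139×364 slab on the floor; four walls sit on top of the base. The front and back walls (the −y and +y sides) span the full width; the two side walls fit between them.

C is a wooden ladder with two side rails of 32×42 mm section and 1837 mm height, set 390 mm apart overall. Between them run 6 rectangular rungs (42 mm deep, 33 mm thick), front faces flush with the rails' −y face. The bottom of the first rung is 244 mm above the floor and each subsequent rung is 279 mm higher than the one below.

The open box is on top of the table, centred. The ladder is on the floor beside the table on its −x side.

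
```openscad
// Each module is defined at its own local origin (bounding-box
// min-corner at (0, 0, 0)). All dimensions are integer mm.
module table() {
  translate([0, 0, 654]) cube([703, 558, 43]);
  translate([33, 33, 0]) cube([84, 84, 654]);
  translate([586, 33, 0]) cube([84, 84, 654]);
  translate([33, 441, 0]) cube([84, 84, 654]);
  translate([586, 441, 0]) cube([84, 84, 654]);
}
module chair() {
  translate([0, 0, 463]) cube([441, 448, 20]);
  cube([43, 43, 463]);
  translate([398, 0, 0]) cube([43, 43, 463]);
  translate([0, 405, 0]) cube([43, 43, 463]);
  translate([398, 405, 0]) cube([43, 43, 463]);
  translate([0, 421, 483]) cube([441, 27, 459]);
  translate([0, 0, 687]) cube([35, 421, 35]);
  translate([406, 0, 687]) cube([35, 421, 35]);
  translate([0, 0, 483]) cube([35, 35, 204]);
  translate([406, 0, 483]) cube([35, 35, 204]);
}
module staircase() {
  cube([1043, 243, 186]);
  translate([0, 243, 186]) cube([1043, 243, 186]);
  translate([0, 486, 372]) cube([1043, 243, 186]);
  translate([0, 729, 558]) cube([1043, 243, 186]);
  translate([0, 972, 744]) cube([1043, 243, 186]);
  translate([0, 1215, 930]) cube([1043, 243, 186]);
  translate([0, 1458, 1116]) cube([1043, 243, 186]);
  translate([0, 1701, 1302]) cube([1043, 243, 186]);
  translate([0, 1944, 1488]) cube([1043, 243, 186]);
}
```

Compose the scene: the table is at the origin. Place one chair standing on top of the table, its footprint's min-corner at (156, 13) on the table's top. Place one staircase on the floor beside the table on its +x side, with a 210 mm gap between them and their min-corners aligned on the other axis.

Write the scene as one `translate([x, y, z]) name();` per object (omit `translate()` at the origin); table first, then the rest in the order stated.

table();
translate([156, 13, 697]) chair();
translate([913, 0, 0]) staircase();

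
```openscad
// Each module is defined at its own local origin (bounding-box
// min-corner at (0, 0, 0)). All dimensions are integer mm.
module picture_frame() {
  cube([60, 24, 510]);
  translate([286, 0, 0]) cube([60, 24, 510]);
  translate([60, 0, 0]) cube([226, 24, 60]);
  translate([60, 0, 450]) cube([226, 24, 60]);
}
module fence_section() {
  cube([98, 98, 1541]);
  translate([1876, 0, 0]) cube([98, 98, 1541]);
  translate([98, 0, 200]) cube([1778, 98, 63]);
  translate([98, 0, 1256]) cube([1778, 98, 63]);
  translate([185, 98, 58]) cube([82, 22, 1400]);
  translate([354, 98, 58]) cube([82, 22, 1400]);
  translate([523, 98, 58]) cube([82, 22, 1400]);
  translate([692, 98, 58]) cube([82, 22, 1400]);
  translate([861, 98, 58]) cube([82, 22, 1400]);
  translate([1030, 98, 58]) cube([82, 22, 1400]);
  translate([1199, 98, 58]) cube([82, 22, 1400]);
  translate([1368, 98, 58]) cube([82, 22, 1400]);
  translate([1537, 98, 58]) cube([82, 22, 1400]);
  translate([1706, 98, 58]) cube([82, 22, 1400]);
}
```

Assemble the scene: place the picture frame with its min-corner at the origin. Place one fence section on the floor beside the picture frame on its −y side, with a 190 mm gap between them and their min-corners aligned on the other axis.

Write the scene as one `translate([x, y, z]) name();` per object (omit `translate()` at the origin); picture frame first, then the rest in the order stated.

picture_frame();
translate([0, -310, 0]) fence_section();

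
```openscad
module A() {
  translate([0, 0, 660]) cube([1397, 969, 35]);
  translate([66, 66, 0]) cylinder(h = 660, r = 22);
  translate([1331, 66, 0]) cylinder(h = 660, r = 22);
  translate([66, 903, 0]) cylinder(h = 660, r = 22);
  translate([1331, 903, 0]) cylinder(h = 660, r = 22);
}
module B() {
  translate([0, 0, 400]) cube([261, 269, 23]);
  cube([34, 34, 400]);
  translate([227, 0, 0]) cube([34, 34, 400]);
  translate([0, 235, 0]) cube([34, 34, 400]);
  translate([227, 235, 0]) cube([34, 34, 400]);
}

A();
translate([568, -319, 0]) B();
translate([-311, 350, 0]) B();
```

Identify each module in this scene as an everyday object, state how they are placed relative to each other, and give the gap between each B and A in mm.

A is a table. B is a stool. Two stools sit around the table at the −y, −x sides. The gap between each stool and the table is 50 mm.

Each stool's nearest face is 50 mm from the table's bounding box.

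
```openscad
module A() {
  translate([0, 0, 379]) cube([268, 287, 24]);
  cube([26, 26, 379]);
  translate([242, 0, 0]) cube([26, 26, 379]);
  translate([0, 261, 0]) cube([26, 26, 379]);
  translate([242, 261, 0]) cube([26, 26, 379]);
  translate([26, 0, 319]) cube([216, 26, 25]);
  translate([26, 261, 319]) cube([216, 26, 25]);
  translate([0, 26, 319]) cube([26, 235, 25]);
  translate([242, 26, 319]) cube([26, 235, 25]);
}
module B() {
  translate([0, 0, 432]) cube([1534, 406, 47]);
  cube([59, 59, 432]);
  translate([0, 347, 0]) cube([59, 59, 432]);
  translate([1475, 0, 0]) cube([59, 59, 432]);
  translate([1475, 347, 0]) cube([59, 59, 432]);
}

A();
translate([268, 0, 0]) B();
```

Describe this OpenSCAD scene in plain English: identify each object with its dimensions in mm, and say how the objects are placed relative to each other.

A is a simple wooden stool: a rectangular seat 268 mm (x) by 287 mm (y), 24 mm thick, top face at z = 403 mm, on four square legs, each 26×26 mm in cross-section. The legs rest on z = 0, each flush with a corner of the seat. Four stretchers, 26 mm wide and 25 mm tall, connect adjacent legs with their undersides at z = 319 mm, each running between the inner faces of the legs it joins and aligned with the legs' outer faces on the other axis.

B is a bench: a 1534×406 mm seat slab, 47 mm thick, top at z = 479 mm, on four 59×59 mm square legs flush with the seat corners and standing on z = 0.

The bench is against the stool's +x side, with their −y faces flush.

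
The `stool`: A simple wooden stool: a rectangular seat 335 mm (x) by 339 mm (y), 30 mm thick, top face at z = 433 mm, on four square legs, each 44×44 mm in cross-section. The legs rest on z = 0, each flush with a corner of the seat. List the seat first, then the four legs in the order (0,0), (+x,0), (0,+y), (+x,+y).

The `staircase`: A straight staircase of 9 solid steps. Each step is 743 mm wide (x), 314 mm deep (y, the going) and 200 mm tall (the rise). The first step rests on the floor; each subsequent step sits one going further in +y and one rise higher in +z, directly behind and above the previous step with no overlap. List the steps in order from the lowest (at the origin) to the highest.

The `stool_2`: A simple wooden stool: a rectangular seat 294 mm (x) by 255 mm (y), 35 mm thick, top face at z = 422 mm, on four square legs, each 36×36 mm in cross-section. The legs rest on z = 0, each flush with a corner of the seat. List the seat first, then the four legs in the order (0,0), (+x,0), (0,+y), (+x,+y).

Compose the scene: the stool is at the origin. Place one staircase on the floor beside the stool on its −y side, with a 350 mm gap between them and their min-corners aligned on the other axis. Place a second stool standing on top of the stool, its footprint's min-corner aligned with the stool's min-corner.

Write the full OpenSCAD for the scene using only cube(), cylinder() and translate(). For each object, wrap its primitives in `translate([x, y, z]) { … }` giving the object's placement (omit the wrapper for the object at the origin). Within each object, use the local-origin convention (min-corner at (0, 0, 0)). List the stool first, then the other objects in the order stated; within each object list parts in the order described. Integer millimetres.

translate([0, 0, 403]) cube([335, 339, 30]);
cube([44, 44, 403]);
translate([291, 0, 0]) cube([44, 44, 403]);
translate([0, 295, 0]) cube([44, 44, 403]);
translate([291, 295, 0]) cube([44, 44, 403]);
translate([0, -3176, 0]) {
  cube([743, 314, 200]);
  translate([0, 314, 200]) cube([743, 314, 200]);
  translate([0, 628, 400]) cube([743, 314, 200]);
  translate([0, 942, 600]) cube([743, 314, 200]);
  translate([0, 1256, 800]) cube([743, 314, 200]);
  translate([0, 1570, 1000]) cube([743, 314, 200]);
  translate([0, 1884, 1200]) cube([743, 314, 200]);
  translate([0, 2198, 1400]) cube([743, 314, 200]);
  translate([0, 2512, 1600]) cube([743, 314, 200]);
}
translate([0, 0, 433]) {
  translate([0, 0, 387]) cube([294, 255, 35]);
  cube([36, 36, 387]);
  translate([258, 0, 0]) cube([36, 36, 387]);
  translate([0, 219, 0]) cube([36, 36, 387]);
  translate([258, 219, 0]) cube([36, 36, 387]);
}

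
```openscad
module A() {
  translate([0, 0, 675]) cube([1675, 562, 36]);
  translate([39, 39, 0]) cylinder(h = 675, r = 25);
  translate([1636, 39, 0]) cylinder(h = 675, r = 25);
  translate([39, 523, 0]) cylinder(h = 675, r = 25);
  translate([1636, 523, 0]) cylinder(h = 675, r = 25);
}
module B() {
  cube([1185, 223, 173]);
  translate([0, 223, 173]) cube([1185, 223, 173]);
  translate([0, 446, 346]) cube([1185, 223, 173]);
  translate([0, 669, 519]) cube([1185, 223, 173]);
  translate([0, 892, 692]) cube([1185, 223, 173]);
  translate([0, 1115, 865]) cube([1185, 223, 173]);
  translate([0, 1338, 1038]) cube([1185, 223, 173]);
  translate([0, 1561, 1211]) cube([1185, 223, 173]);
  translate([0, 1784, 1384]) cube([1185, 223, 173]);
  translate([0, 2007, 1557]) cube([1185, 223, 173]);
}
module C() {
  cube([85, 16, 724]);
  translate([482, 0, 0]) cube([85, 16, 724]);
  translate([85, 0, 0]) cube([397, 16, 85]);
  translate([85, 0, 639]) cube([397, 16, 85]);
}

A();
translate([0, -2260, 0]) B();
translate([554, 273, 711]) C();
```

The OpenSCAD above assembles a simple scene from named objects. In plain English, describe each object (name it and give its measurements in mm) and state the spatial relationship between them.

A is a table with a 1675×562 mm rectangular top, 36 mm thick, top surface at z = 711 mm, supported by four round legs of 50 mm diameter, each leg's bounding box inset 14 mm from the nearest pair of top edges, running from the floor.

B is a straight staircase of 10 solid steps. Each step is 1185 mm wide (x), 223 mm deep (y, the going) and 173 mm tall (the rise). The first step rests on the floor; each subsequent step sits one going further in +y and one rise higher in +z, directly behind and above the previous step with no overlap.

C is a rectangular picture frame lying in the x–z plane (depth along y). The opening is 397 mm wide (x) by 554 mm tall (z), surrounded by a border 85 mm wide on all four sides. The frame is 16 mm deep and is made of two full-height vertical stiles with two horizontal rails fitted between them.

The staircase is on the floor beside the table on its −y side. The picture frame is on top of the table, centred.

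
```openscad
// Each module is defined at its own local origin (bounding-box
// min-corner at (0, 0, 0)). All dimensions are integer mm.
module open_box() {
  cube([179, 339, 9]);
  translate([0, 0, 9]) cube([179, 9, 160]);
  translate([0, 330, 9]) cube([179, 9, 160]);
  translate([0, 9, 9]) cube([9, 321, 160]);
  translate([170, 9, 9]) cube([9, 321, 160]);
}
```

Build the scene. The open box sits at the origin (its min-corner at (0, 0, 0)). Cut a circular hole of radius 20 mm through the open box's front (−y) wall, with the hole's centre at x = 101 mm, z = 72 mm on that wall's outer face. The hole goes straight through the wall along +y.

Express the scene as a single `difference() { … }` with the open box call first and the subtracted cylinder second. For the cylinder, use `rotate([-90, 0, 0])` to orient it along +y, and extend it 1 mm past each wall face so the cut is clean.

difference() {
  open_box();
  translate([101, -1, 72]) rotate([-90, 0, 0]) cylinder(h = 11, r = 20);
}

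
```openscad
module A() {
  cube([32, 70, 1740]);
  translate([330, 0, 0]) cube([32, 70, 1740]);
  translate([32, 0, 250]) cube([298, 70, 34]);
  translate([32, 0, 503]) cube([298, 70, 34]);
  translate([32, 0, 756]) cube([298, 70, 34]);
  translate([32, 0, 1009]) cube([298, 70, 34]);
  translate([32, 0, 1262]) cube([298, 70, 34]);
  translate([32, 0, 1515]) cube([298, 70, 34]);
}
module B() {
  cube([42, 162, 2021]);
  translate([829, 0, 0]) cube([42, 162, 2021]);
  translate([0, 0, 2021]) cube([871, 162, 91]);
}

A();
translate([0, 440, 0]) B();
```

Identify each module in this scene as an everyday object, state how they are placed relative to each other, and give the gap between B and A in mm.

A is a ladder. B is a door frame. The door frame is on the floor beside the ladder on its +y side. The gap between the door frame and the ladder is 370 mm.

The door frame's nearest face is 370 mm from the ladder's +y face.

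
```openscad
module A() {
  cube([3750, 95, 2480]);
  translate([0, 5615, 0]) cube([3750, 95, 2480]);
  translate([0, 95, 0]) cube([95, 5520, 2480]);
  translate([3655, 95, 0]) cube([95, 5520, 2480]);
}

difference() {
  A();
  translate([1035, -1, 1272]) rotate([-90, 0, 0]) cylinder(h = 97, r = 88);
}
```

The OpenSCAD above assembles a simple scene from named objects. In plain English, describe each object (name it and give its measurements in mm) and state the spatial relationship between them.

A is a box-shaped house frame (walls only): outside footprint 3750×5710 mm, wall height 2480 mm, wall thickness 95 mm. The two y-facing walls run the full x-width; the two x-facing walls fit between the inner faces of the y-facing walls.

The house frame has a circular hole of radius 88 mm through its front wall, centred at (x = 1035, z = 1272).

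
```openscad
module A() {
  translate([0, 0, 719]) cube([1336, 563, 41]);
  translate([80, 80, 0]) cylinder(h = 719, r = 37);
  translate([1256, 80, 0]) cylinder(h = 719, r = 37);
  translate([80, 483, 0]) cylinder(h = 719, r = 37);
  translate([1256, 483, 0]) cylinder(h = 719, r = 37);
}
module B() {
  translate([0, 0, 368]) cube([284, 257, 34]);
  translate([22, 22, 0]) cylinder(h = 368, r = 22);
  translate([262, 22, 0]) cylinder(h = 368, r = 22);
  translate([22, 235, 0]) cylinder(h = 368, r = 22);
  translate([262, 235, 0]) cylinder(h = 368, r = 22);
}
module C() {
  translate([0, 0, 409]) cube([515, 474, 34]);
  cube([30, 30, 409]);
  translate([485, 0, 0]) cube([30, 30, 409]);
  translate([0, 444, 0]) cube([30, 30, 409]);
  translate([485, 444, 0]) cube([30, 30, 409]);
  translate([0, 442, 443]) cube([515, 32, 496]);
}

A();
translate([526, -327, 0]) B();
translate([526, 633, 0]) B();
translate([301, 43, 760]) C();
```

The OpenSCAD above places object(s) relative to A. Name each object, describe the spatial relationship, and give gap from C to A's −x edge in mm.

A is a table. B is a stool. C is a chair. Two stools sit around the table at the −y, +y sides. The chair is on top of the table. The gap from the chair to the table's −x edge is 301 mm.

The chair's min-x is at 301; the table's min-x is 0; gap = 301 mm.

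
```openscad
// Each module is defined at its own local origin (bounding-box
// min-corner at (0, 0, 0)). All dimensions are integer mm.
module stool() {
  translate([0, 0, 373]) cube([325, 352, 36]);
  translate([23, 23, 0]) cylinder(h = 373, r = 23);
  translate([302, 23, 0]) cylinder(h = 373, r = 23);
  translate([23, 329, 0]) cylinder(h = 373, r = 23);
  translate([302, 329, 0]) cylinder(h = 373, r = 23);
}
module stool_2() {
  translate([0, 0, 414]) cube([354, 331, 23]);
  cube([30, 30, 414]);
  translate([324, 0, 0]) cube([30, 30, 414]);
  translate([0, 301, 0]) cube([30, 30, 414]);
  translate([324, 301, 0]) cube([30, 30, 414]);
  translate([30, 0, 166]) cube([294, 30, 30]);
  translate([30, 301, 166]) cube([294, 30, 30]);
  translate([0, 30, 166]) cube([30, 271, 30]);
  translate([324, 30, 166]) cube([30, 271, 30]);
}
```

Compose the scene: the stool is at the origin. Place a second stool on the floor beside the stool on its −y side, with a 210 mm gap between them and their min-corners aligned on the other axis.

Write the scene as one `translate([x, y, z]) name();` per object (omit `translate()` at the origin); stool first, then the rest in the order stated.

stool();
translate([0, -541, 0]) stool_2();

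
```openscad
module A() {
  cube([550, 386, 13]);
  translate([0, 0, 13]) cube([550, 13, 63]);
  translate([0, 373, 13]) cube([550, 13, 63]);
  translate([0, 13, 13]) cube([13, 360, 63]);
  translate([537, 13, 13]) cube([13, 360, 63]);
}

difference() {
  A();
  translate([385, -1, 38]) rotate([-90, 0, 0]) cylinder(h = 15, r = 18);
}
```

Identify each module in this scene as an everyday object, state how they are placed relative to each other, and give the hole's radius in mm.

A is an open box. The open box has a circular hole through its front wall. The hole's radius is 18 mm.

The subtracted cylinder has r = 18 mm.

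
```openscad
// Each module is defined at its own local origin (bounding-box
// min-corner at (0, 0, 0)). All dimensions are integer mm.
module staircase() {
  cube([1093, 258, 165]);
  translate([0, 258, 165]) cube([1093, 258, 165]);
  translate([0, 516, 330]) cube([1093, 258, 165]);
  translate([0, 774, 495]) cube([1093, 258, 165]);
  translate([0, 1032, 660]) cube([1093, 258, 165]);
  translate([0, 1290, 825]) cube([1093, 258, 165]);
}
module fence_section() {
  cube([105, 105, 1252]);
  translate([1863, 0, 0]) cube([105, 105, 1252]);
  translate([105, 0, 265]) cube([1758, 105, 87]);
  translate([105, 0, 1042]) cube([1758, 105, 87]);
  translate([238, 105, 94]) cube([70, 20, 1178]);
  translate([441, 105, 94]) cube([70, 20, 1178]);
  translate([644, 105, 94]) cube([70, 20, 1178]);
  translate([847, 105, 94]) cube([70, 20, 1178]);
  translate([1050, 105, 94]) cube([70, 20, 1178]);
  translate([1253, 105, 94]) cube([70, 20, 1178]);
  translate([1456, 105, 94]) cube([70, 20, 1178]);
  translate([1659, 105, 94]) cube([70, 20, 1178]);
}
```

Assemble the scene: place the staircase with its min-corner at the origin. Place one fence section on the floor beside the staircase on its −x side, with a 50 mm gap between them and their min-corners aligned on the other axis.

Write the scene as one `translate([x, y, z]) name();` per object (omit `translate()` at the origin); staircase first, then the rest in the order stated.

staircase();
translate([-2018, 0, 0]) fence_section();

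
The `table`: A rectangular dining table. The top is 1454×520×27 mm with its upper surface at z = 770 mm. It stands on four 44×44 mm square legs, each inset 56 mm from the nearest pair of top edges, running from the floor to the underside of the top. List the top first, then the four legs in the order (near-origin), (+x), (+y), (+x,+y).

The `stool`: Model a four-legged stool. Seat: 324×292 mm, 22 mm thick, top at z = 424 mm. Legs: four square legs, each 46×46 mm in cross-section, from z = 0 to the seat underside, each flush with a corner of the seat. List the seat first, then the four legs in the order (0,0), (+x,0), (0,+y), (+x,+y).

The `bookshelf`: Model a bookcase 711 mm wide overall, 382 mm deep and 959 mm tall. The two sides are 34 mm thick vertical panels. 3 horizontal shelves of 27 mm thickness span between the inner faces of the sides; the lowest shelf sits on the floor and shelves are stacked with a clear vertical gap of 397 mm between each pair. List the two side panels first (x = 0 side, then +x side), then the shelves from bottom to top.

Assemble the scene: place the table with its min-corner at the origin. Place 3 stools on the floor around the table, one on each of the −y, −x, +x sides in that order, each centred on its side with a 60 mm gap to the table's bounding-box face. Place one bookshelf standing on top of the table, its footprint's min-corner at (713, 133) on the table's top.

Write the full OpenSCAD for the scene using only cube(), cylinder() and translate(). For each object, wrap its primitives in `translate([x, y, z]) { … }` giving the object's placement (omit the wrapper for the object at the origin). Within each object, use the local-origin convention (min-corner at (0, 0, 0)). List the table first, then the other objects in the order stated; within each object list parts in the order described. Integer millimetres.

translate([0, 0, 743]) cube([1454, 520, 27]);
translate([56, 56, 0]) cube([44, 44, 743]);
translate([1354, 56, 0]) cube([44, 44, 743]);
translate([56, 420, 0]) cube([44, 44, 743]);
translate([1354, 420, 0]) cube([44, 44, 743]);
translate([565, -352, 0]) {
  translate([0, 0, 402]) cube([324, 292, 22]);
  cube([46, 46, 402]);
  translate([278, 0, 0]) cube([46, 46, 402]);
  translate([0, 246, 0]) cube([46, 46, 402]);
  translate([278, 246, 0]) cube([46, 46, 402]);
}
translate([-384, 114, 0]) {
  translate([0, 0, 402]) cube([324, 292, 22]);
  cube([46, 46, 402]);
  translate([278, 0, 0]) cube([46, 46, 402]);
  translate([0, 246, 0]) cube([46, 46, 402]);
  translate([278, 246, 0]) cube([46, 46, 402]);
}
translate([1514, 114, 0]) {
  translate([0, 0, 402]) cube([324, 292, 22]);
  cube([46, 46, 402]);
  translate([278, 0, 0]) cube([46, 46, 402]);
  translate([0, 246, 0]) cube([46, 46, 402]);
  translate([278, 246, 0]) cube([46, 46, 402]);
}
translate([713, 133, 770]) {
  cube([34, 382, 959]);
  translate([677, 0, 0]) cube([34, 382, 959]);
  translate([34, 0, 0]) cube([643, 382, 27]);
  translate([34, 0, 424]) cube([643, 382, 27]);
  translate([34, 0, 848]) cube([643, 382, 27]);
}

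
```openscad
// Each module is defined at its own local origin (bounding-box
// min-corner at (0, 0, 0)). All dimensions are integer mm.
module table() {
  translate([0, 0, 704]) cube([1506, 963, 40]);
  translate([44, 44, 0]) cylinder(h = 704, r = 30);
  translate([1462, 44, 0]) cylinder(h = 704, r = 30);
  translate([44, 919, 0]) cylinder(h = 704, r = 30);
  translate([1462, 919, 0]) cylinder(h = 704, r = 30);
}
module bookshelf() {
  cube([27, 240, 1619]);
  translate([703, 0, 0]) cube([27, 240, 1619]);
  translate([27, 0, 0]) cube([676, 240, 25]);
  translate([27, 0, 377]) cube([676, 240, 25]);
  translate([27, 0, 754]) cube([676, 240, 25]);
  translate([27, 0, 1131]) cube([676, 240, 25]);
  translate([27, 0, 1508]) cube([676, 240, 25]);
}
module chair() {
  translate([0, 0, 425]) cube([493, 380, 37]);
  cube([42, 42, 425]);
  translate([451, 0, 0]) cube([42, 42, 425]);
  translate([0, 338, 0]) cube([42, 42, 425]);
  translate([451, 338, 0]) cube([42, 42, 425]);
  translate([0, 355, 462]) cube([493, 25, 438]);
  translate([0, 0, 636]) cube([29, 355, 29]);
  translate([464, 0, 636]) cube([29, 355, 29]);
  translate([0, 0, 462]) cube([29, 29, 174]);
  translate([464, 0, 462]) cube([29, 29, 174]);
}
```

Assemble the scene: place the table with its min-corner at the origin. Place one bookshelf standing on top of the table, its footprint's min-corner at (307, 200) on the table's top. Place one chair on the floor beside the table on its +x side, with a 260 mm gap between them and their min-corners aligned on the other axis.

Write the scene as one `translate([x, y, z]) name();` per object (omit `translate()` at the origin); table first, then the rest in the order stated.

table();
translate([307, 200, 744]) bookshelf();
translate([1766, 0, 0]) chair();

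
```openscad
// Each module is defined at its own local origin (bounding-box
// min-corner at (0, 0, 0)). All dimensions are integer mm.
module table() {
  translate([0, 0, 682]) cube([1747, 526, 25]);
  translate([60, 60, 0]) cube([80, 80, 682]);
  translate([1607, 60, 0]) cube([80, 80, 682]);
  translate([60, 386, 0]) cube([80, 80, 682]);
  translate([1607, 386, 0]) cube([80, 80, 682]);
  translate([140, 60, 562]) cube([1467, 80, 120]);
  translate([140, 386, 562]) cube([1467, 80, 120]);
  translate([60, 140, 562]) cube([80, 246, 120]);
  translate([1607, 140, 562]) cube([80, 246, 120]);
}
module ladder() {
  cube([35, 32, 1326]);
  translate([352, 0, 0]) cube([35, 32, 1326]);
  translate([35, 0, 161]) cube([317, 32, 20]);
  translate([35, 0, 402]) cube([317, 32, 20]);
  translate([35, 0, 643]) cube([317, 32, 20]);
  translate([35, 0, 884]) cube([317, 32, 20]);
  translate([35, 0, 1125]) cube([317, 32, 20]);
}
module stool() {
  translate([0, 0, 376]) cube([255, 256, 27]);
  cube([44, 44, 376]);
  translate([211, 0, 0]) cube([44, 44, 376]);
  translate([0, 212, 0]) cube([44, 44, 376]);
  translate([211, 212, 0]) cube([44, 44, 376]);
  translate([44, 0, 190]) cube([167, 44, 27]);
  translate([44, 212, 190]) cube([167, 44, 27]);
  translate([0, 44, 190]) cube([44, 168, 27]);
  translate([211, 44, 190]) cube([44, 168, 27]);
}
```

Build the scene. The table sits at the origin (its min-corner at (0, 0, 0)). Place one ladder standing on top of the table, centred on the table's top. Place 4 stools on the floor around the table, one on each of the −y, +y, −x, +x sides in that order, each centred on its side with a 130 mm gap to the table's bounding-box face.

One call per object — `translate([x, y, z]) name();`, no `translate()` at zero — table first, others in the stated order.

table();
translate([680, 247, 707]) ladder();
translate([746, -386, 0]) stool();
translate([746, 656, 0]) stool();
translate([-385, 135, 0]) stool();
translate([1877, 135, 0]) stool();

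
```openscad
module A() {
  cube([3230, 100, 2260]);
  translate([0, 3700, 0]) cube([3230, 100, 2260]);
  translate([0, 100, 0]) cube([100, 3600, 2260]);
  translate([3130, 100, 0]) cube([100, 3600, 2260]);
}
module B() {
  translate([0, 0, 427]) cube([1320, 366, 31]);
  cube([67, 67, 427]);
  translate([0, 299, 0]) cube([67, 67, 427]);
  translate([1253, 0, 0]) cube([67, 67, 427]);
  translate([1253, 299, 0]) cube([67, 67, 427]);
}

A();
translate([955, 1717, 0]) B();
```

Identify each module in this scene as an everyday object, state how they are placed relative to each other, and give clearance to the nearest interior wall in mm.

A is a house frame. B is a bench. The bench sits inside the house frame, centred. The clearance to the nearest interior wall is 855 mm.

Clearances: x = 855, y = 1617; minimum 855 mm.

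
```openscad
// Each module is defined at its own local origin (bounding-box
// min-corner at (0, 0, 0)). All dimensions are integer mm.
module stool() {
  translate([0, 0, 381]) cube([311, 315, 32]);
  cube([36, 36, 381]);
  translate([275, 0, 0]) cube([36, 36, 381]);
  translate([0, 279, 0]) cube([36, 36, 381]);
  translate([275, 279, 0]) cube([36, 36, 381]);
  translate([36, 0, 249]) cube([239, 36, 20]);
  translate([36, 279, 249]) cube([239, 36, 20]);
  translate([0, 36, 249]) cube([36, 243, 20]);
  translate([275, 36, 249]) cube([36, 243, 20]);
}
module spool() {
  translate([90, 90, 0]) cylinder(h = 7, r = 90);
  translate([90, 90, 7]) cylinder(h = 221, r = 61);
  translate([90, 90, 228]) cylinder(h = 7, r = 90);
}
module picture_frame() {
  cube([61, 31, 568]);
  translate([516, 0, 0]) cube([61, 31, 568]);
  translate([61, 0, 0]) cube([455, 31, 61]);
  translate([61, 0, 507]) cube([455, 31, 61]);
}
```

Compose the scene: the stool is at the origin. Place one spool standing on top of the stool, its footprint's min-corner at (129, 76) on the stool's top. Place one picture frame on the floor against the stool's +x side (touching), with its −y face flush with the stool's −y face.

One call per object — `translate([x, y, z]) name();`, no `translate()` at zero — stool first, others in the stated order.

stool();
translate([129, 76, 413]) spool();
translate([311, 0, 0]) picture_frame();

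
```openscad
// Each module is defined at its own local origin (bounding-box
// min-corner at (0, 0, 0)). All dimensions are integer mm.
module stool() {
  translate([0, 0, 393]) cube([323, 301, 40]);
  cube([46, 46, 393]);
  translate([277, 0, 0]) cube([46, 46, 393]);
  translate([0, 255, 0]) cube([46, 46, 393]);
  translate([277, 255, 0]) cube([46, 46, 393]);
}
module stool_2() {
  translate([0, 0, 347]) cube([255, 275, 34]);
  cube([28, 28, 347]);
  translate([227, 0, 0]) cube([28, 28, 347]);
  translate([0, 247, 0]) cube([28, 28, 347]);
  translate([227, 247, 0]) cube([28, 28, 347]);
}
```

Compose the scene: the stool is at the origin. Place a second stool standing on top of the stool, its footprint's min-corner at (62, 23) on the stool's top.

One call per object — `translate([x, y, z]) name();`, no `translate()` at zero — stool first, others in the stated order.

stool();
translate([62, 23, 433]) stool_2();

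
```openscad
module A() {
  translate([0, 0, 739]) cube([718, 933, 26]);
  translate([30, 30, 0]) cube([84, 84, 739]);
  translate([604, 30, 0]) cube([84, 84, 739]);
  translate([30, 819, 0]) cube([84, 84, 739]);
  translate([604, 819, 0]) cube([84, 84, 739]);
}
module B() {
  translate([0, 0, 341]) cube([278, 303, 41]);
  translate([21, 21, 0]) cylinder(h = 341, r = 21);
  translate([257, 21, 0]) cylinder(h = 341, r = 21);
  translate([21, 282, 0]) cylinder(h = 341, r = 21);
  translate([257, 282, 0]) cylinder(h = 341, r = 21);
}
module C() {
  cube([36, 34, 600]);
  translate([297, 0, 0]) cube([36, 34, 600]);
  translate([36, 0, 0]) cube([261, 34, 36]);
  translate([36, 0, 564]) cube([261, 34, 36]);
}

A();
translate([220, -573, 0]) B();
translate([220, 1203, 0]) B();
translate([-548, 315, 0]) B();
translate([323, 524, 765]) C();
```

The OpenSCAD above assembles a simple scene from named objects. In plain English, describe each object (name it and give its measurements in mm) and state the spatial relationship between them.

A is a table with a 718×933 mm rectangular top, 26 mm thick, top surface at z = 765 mm, supported by four 84×84 mm square legs, each inset 30 mm from the nearest pair of top edges, running from the floor.

B is a four-legged stool. The seat is 278×303 mm, 41 mm thick, top at z = 382 mm. It stands on four round legs, each 42 mm in diameter, from z = 0 to the seat underside, each leg's axis is inset half a diameter from the nearest pair of seat edges (so the leg's bounding box is flush with the corner).

C is a picture frame with a 261×528 mm rectangular opening (x by z) and a uniform 36 mm border on every side. Frame depth is 34 mm along y. It is built from two vertical stiles running the full outside height and two horizontal rails spanning the gap between the stiles.

Three stools sit around the table at the −y, +y, −x sides. The picture frame is on top of the table.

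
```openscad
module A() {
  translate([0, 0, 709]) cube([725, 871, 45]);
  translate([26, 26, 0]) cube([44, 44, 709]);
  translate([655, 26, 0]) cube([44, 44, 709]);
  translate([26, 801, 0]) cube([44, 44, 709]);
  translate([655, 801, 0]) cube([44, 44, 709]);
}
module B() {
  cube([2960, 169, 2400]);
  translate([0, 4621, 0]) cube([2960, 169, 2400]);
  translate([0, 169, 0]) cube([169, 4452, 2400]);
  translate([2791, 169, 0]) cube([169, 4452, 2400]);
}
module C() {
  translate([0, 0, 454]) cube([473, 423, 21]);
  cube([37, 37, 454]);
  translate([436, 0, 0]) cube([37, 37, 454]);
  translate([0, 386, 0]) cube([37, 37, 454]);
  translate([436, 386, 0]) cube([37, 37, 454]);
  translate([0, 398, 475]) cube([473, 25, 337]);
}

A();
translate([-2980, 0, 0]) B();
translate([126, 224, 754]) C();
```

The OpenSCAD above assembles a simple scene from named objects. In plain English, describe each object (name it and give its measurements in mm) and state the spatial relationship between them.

A is a table with a 725×871 mm rectangular top, 45 mm thick, top surface at z = 754 mm, supported by four 44×44 mm square legs, each inset 26 mm from the nearest pair of top edges, running from the floor.

B is the wall frame of a small rectangular building: four walls, each 2400 mm tall and 169 mm thick, enclosing a footprint 2960 mm (x) by 4790 mm (y) outside-to-outside, with no floor or roof. The front and back walls (the −y and +y sides) span the full width; the two side walls fit between them.

C is a chair. The seat is a 473×423×21 mm slab with its top at z = 475 mm, on four 37×37 mm corner legs (flush with the seat edges, standing on z = 0). A flat backrest 25 mm thick, 337 mm tall, spans the full seat width and rises from the seat top along its +y edge, rear face flush with the rear of the seat.

The house frame is on the floor beside the table on its −x side. The chair is on top of the table, centred.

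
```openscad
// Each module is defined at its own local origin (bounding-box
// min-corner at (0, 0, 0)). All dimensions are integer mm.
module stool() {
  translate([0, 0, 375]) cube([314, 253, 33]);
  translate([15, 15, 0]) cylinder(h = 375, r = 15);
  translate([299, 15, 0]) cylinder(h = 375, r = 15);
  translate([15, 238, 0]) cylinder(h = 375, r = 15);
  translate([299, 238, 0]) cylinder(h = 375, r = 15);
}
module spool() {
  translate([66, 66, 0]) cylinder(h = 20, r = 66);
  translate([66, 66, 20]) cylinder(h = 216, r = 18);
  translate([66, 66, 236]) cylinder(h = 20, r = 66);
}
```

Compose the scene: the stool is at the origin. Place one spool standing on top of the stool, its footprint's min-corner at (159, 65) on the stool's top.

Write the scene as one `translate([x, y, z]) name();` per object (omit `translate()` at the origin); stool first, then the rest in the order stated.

stool();
translate([159, 65, 408]) spool();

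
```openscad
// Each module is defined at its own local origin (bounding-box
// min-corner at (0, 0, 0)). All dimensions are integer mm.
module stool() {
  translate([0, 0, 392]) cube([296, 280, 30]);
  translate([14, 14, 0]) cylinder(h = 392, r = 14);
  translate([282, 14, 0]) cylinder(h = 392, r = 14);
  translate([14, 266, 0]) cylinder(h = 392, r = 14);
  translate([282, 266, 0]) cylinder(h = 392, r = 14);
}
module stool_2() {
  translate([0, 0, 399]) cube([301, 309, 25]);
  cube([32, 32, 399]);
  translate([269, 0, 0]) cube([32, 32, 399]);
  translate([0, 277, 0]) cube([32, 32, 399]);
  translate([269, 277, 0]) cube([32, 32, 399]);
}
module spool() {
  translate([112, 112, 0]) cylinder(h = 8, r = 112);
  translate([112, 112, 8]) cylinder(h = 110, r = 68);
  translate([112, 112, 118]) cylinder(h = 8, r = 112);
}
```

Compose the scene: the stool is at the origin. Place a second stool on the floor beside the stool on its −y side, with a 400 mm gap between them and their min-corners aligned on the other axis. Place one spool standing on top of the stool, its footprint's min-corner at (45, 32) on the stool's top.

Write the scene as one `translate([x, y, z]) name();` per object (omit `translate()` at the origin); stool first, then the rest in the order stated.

stool();
translate([0, -709, 0]) stool_2();
translate([45, 32, 422]) spool();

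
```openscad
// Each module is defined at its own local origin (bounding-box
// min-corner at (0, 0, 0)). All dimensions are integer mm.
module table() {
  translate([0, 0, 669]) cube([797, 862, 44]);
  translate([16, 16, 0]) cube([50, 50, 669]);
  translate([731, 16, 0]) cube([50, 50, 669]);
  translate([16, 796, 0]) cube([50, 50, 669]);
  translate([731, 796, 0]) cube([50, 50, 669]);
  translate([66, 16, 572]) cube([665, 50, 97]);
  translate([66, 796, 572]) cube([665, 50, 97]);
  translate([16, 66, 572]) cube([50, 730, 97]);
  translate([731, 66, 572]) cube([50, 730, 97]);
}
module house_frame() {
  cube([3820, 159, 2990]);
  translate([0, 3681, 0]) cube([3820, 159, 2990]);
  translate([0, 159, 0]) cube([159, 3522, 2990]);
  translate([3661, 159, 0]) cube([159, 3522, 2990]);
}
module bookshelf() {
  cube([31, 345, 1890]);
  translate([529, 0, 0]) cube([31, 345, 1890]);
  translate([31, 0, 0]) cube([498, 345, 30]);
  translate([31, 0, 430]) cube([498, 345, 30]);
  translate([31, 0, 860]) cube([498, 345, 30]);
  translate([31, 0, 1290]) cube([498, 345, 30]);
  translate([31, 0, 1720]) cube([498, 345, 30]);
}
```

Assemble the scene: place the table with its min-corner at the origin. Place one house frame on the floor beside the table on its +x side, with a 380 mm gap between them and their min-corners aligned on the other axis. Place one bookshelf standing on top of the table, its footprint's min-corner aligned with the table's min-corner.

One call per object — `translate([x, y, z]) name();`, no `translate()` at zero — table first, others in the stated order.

table();
translate([1177, 0, 0]) house_frame();
translate([0, 0, 713]) bookshelf();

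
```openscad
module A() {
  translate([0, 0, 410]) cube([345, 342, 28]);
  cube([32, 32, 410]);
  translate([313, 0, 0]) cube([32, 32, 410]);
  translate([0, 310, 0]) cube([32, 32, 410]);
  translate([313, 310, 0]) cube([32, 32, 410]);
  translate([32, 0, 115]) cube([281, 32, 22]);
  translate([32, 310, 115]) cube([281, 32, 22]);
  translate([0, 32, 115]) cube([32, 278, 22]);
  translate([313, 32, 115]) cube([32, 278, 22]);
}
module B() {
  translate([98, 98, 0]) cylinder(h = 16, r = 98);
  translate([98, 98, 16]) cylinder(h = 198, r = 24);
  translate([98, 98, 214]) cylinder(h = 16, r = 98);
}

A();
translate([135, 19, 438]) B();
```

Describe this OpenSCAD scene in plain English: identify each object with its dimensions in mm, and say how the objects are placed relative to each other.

A is a four-legged stool. The seat is a 345×342×28 mm slab whose top surface is at z = 438 mm; four square legs, each 32×32 mm in cross-section, run from the floor (z = 0) to the underside of the seat, each flush with a corner of the seat. Four stretchers, 32 mm wide and 22 mm tall, connect adjacent legs with their undersides at z = 115 mm, each running between the inner faces of the legs it joins and aligned with the legs' outer faces on the other axis.

B is a spool: two coaxial disc flanges of radius 98 mm and thickness 16 mm, joined by a core cylinder of radius 24 mm and height 198 mm. The lower flange rests on z = 0 and the three cylinders share a vertical axis.

The spool is on top of the stool.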